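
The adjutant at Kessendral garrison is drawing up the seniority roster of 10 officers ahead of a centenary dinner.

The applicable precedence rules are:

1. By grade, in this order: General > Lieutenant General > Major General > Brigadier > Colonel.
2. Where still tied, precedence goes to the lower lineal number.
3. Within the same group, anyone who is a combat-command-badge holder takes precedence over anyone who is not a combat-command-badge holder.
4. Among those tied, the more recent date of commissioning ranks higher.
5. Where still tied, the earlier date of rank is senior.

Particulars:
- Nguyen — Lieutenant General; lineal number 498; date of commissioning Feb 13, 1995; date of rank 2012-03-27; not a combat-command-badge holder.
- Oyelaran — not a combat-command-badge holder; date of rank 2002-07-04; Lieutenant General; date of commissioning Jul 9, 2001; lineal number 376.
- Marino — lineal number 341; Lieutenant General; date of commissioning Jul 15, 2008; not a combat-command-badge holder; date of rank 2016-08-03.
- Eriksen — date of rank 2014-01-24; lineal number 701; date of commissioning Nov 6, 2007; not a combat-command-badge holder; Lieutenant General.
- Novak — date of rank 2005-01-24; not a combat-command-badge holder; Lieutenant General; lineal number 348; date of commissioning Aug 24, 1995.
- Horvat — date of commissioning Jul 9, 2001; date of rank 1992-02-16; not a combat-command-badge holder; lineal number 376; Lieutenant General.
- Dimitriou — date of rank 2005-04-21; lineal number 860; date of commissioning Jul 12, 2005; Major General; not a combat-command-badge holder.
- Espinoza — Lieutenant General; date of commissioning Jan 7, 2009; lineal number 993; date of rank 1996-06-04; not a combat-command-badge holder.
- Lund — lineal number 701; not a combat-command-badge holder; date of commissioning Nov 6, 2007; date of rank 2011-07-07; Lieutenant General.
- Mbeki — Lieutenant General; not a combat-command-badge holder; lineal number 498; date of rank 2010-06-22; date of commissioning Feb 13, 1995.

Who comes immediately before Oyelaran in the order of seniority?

By grade: Marino, Novak, Horvat, Oyelaran, Mbeki, Nguyen, Lund, Eriksen and Espinoza (Lieutenant General); then Dimitriou (Major General).
Among Marino, Novak, Horvat, Oyelaran, Mbeki, Nguyen, Lund, Eriksen and Espinoza, by lineal number (lower first): Marino (341) before Novak (348) before Horvat and Oyelaran (376) before Mbeki and Nguyen (498) before Lund and Eriksen (701) before Espinoza (993).
Horvat and Oyelaran are each not a combat-command-badge holder, so the next rule applies.
Horvat and Oyelaran both have date of commissioning Jul 9, 2001, so the next rule applies.
Among Horvat and Oyelaran, by date of rank (earlier first): Horvat (1992-02-16) before Oyelaran (2002-07-04).
Mbeki and Nguyen are each not a combat-command-badge holder, so the next rule applies.
Mbeki and Nguyen both have date of commissioning Feb 13, 1995, so the next rule applies.
Among Mbeki and Nguyen, by date of rank (earlier first): Mbeki (2010-06-22) before Nguyen (2012-03-27).
Lund and Eriksen are each not a combat-command-badge holder, so the next rule applies.
Lund and Eriksen both have date of commissioning Nov 6, 2007, so the next rule applies.
Among Lund and Eriksen, by date of rank (earlier first): Lund (2011-07-07) before Eriksen (2014-01-24).
Order: Marino, Novak, Horvat, Oyelaran, Mbeki, Nguyen, Lund, Eriksen, Espinoza, Dimitriou.

Horvat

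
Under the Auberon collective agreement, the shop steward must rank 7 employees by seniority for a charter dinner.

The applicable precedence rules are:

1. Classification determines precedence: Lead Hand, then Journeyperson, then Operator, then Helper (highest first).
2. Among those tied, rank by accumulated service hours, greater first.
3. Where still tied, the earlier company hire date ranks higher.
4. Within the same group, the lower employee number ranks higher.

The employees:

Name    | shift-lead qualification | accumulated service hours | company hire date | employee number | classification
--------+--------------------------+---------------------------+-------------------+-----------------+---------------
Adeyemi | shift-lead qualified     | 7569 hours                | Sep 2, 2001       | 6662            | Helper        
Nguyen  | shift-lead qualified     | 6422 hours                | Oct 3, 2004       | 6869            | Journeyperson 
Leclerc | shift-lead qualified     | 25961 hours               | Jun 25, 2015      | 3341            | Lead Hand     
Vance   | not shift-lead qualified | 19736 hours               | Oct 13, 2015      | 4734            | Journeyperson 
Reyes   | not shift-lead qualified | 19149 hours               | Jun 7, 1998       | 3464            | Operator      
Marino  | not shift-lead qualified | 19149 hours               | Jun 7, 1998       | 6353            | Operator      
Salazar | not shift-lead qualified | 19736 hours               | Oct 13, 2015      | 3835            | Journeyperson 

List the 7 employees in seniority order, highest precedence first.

Leclerc, Salazar, Vance, Nguyen, Reyes, Marino, Adeyemi

By classification: Leclerc (Lead Hand); then Salazar, Vance and Nguyen (Journeyperson); then Reyes and Marino (Operator); then Adeyemi (Helper).
Among Salazar, Vance and Nguyen, by accumulated service hours (higher first): Salazar and Vance (19736 hours) before Nguyen (6422 hours).
Salazar and Vance both have company hire date Oct 13, 2015, so the next rule applies.
Among Salazar and Vance, by employee number (lower first): Salazar (3835) before Vance (4734).
Reyes and Marino both have accumulated service hours 19149 hours, so the next rule applies.
Reyes and Marino both have company hire date Jun 7, 1998, so the next rule applies.
Among Reyes and Marino, by employee number (lower first): Reyes (3464) before Marino (6353).
Full order: Leclerc, Salazar, Vance, Nguyen, Reyes, Marino, Adeyemi.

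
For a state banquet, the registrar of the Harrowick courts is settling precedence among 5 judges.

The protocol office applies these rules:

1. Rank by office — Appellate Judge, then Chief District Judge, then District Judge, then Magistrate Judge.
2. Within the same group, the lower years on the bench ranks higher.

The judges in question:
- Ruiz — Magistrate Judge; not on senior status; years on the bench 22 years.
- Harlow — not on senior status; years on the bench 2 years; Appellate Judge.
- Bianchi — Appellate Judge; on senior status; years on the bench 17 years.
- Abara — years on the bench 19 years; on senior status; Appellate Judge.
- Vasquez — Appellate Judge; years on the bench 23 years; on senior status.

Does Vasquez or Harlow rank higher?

Harlow

By office: Harlow, Bianchi, Abara and Vasquez (Appellate Judge); then Ruiz (Magistrate Judge).
Among Harlow, Bianchi, Abara and Vasquez, by years on the bench (lower first): Harlow (2 years) before Bianchi (17 years) before Abara (19 years) before Vasquez (23 years).
So Harlow takes precedence.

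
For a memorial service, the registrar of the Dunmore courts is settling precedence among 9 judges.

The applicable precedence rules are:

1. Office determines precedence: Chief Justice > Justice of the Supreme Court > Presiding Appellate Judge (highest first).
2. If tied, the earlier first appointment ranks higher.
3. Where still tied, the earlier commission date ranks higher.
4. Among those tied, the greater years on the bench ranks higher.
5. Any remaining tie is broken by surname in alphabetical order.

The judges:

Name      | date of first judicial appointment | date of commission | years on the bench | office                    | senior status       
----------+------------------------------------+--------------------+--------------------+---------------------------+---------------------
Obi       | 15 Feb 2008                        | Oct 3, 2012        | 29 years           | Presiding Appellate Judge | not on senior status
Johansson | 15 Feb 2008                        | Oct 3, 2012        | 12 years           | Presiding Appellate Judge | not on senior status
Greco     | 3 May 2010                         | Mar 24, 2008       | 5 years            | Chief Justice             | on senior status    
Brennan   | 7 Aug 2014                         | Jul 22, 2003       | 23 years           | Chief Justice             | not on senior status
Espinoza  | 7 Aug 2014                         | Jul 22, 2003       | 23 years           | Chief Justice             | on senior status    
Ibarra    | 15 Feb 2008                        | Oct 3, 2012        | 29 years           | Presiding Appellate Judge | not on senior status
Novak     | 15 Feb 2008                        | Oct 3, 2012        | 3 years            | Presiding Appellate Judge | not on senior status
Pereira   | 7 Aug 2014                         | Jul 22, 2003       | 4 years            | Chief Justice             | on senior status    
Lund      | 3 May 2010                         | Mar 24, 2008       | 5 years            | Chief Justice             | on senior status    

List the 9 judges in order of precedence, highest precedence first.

By office: Greco, Lund, Brennan, Espinoza and Pereira (Chief Justice); then Ibarra, Obi, Johansson and Novak (Presiding Appellate Judge).
Among Greco, Lund, Brennan, Espinoza and Pereira, by date of first judicial appointment (earlier first): Greco and Lund (3 May 2010) before Brennan, Espinoza and Pereira (7 Aug 2014).
Greco and Lund both have date of commission Mar 24, 2008, so the next rule applies.
Greco and Lund both have years on the bench 5 years, so the next rule applies.
Among Greco and Lund, alphabetically by surname: Greco before Lund.
Brennan, Espinoza and Pereira all have date of commission Jul 22, 2003, so the next rule applies.
Among Brennan, Espinoza and Pereira, by years on the bench (higher first): Brennan and Espinoza (23 years) before Pereira (4 years).
Among Brennan and Espinoza, alphabetically by surname: Brennan before Espinoza.
Ibarra, Obi, Johansson and Novak all have date of first judicial appointment 15 Feb 2008, so the next rule applies.
Ibarra, Obi, Johansson and Novak all have date of commission Oct 3, 2012, so the next rule applies.
Among Ibarra, Obi, Johansson and Novak, by years on the bench (higher first): Ibarra and Obi (29 years) before Johansson (12 years) before Novak (3 years).
Among Ibarra and Obi, alphabetically by surname: Ibarra before Obi.
Full order: Greco, Lund, Brennan, Espinoza, Pereira, Ibarra, Obi, Johansson, Novak.

Greco, Lund, Brennan, Espinoza, Pereira, Ibarra, Obi, Johansson, Novak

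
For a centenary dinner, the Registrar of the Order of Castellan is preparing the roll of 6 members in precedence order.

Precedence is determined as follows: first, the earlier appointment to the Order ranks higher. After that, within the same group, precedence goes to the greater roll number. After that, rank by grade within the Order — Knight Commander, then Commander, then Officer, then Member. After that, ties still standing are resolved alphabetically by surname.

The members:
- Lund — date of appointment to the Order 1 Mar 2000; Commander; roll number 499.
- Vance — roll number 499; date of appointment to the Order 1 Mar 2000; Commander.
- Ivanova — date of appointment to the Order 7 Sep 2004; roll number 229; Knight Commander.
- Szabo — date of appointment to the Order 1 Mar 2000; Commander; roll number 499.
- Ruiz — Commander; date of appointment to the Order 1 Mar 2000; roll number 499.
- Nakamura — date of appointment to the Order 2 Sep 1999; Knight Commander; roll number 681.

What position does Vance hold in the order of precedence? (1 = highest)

5

By date of appointment to the Order (earlier first): Nakamura (2 Sep 1999); then Lund, Ruiz, Szabo and Vance (each 1 Mar 2000); then Ivanova (7 Sep 2004).
Lund, Ruiz, Szabo and Vance all have roll number 499, so the next rule applies.
Lund, Ruiz, Szabo and Vance are each Commander, so the next rule applies.
Among Lund, Ruiz, Szabo and Vance, alphabetically by surname: Lund before Ruiz before Szabo before Vance.
Order: Nakamura, Lund, Ruiz, Szabo, Vance, Ivanova. So position 5.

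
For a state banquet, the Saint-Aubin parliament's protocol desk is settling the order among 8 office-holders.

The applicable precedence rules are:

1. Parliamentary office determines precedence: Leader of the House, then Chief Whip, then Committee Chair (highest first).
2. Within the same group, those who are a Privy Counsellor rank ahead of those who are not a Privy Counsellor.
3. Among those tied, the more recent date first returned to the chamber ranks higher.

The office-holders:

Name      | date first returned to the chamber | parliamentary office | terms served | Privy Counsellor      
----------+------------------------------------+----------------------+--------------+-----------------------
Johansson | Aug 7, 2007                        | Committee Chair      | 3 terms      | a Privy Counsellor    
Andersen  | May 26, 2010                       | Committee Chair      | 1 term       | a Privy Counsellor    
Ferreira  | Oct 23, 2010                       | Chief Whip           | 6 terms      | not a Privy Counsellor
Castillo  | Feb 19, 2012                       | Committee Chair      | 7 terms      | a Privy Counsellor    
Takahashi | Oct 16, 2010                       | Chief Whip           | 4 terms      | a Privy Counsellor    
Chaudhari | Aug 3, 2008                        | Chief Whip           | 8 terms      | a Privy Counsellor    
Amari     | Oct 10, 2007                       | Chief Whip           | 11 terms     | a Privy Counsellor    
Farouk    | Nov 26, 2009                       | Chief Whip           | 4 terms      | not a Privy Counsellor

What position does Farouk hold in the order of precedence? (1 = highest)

By parliamentary office: Takahashi, Chaudhari, Amari, Ferreira and Farouk (Chief Whip); then Castillo, Andersen and Johansson (Committee Chair).
Among Takahashi, Chaudhari, Amari, Ferreira and Farouk, a Privy Counsellor before not a Privy Counsellor: Takahashi, Chaudhari and Amari (a Privy Counsellor) before Ferreira and Farouk (not a Privy Counsellor).
Among Takahashi, Chaudhari and Amari, by date first returned to the chamber (later first): Takahashi (Oct 16, 2010) before Chaudhari (Aug 3, 2008) before Amari (Oct 10, 2007).
Among Ferreira and Farouk, by date first returned to the chamber (later first): Ferreira (Oct 23, 2010) before Farouk (Nov 26, 2009).
Castillo, Andersen and Johansson are each a Privy Counsellor, so the next rule applies.
Among Castillo, Andersen and Johansson, by date first returned to the chamber (later first): Castillo (Feb 19, 2012) before Andersen (May 26, 2010) before Johansson (Aug 7, 2007).
Order: Takahashi, Chaudhari, Amari, Ferreira, Farouk, Castillo, Andersen, Johansson. So position 5.

5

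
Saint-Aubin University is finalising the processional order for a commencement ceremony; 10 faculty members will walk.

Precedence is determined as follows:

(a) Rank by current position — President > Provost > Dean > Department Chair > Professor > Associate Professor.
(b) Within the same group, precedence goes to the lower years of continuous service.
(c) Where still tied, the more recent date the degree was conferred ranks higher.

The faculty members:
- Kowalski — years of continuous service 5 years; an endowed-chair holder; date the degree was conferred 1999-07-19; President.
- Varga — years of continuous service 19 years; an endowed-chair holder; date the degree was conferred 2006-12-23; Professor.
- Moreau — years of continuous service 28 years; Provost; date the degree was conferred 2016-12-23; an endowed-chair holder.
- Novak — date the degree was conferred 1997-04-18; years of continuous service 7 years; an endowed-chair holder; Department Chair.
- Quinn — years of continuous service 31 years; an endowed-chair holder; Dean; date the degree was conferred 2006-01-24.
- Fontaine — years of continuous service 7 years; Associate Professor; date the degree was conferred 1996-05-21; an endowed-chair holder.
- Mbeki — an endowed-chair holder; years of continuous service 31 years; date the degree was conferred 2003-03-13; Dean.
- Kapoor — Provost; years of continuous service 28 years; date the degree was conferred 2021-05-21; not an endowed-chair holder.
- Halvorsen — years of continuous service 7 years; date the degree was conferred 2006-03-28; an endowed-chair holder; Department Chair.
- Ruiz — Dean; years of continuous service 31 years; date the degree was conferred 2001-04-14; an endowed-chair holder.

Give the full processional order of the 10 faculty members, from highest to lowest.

By current position: Kowalski (President); then Kapoor and Moreau (Provost); then Quinn, Mbeki and Ruiz (Dean); then Halvorsen and Novak (Department Chair); then Varga (Professor); then Fontaine (Associate Professor).
Kapoor and Moreau both have years of continuous service 28 years, so the next rule applies.
Among Kapoor and Moreau, by date the degree was conferred (later first): Kapoor (2021-05-21) before Moreau (2016-12-23).
Quinn, Mbeki and Ruiz all have years of continuous service 31 years, so the next rule applies.
Among Quinn, Mbeki and Ruiz, by date the degree was conferred (later first): Quinn (2006-01-24) before Mbeki (2003-03-13) before Ruiz (2001-04-14).
Halvorsen and Novak both have years of continuous service 7 years, so the next rule applies.
Among Halvorsen and Novak, by date the degree was conferred (later first): Halvorsen (2006-03-28) before Novak (1997-04-18).
Full order: Kowalski, Kapoor, Moreau, Quinn, Mbeki, Ruiz, Halvorsen, Novak, Varga, Fontaine.

Kowalski, Kapoor, Moreau, Quinn, Mbeki, Ruiz, Halvorsen, Novak, Varga, Fontaine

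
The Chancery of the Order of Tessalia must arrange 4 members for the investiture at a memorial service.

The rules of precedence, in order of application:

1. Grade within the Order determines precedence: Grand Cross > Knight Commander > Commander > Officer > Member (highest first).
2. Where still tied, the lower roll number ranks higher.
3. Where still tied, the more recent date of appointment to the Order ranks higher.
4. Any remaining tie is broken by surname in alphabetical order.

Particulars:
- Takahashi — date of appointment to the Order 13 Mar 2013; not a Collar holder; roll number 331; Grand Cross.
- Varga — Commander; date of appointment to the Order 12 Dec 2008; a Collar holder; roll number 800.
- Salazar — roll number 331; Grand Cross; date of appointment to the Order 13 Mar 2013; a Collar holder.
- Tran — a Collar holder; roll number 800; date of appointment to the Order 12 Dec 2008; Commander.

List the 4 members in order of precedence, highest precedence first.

By grade within the Order: Salazar and Takahashi (Grand Cross); then Tran and Varga (Commander).
Salazar and Takahashi both have roll number 331, so the next rule applies.
Salazar and Takahashi both have date of appointment to the Order 13 Mar 2013, so the next rule applies.
Among Salazar and Takahashi, alphabetically by surname: Salazar before Takahashi.
Tran and Varga both have roll number 800, so the next rule applies.
Tran and Varga both have date of appointment to the Order 12 Dec 2008, so the next rule applies.
Among Tran and Varga, alphabetically by surname: Tran before Varga.
Full order: Salazar, Takahashi, Tran, Varga.

Salazar, Takahashi, Tran, Varga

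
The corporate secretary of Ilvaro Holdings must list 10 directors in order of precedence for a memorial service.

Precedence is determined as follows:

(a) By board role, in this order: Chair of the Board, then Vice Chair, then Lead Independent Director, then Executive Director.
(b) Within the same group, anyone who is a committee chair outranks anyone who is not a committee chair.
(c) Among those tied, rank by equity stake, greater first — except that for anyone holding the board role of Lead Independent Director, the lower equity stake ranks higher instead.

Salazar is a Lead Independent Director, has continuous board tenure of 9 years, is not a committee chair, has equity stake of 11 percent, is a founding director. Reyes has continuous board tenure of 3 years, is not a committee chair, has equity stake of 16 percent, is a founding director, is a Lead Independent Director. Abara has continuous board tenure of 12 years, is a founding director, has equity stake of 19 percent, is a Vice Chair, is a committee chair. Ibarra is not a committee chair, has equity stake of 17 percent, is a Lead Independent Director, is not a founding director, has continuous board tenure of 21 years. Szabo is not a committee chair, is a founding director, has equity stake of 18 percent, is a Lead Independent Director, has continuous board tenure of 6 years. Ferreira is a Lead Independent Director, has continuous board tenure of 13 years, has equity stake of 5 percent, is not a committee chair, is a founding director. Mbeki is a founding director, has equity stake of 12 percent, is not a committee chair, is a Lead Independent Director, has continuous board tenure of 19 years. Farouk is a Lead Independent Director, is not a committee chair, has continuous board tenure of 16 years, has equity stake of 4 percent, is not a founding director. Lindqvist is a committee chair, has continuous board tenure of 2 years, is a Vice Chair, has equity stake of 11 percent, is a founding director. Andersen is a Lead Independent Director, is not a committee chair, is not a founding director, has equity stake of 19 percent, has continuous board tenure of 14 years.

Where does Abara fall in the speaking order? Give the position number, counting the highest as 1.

1

By board role: Abara and Lindqvist (Vice Chair); then Farouk, Ferreira, Salazar, Mbeki, Reyes, Ibarra, Szabo and Andersen (Lead Independent Director).
Abara and Lindqvist are each a committee chair, so the next rule applies.
Among Abara and Lindqvist, by equity stake (higher first): Abara (19 percent) before Lindqvist (11 percent).
Farouk, Ferreira, Salazar, Mbeki, Reyes, Ibarra, Szabo and Andersen are each not a committee chair, so the next rule applies.
Among Farouk, Ferreira, Salazar, Mbeki, Reyes, Ibarra, Szabo and Andersen, by equity stake (lower first) (reversed rule for this group): Farouk (4 percent) before Ferreira (5 percent) before Salazar (11 percent) before Mbeki (12 percent) before Reyes (16 percent) before Ibarra (17 percent) before Szabo (18 percent) before Andersen (19 percent).
Order: Abara, Lindqvist, Farouk, Ferreira, Salazar, Mbeki, Reyes, Ibarra, Szabo, Andersen. So position 1.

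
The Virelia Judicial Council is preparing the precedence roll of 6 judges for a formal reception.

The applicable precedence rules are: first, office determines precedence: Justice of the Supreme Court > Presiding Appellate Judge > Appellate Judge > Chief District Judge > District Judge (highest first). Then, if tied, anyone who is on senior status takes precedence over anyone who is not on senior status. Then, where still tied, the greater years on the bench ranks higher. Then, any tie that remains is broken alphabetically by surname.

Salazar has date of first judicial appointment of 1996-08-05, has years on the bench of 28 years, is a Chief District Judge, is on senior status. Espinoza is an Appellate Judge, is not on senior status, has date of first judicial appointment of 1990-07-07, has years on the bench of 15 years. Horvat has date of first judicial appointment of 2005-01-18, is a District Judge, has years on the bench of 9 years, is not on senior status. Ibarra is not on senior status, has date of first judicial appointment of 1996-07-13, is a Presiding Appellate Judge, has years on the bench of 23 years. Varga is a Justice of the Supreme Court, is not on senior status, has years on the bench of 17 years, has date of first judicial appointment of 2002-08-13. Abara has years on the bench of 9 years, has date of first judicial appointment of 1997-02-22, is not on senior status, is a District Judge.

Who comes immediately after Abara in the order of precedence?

By office: Varga (Justice of the Supreme Court); then Ibarra (Presiding Appellate Judge); then Espinoza (Appellate Judge); then Salazar (Chief District Judge); then Abara and Horvat (District Judge).
Abara and Horvat are each not on senior status, so the next rule applies.
Abara and Horvat both have years on the bench 9 years, so the next rule applies.
Among Abara and Horvat, alphabetically by surname: Abara before Horvat.
Order: Varga, Ibarra, Espinoza, Salazar, Abara, Horvat.

Horvat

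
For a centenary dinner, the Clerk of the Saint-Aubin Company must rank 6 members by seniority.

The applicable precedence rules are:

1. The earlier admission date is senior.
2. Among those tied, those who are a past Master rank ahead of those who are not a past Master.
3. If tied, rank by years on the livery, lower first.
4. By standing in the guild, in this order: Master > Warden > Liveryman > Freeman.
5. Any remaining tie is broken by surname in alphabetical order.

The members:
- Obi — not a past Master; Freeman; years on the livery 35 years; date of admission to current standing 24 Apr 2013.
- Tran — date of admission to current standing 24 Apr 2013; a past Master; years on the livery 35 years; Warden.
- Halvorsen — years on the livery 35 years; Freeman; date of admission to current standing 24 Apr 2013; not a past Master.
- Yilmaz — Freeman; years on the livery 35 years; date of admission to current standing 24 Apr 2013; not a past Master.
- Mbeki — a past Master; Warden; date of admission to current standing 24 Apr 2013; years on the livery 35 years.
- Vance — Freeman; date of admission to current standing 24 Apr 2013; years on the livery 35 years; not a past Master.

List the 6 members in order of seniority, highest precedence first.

Mbeki, Tran, Halvorsen, Obi, Vance, Yilmaz

By date of admission to current standing (earlier first): Mbeki, Tran, Halvorsen, Obi, Vance and Yilmaz (each 24 Apr 2013).
Among Mbeki, Tran, Halvorsen, Obi, Vance and Yilmaz, a past Master before not a past Master: Mbeki and Tran (a past Master) before Halvorsen, Obi, Vance and Yilmaz (not a past Master).
Mbeki and Tran both have years on the livery 35 years, so the next rule applies.
Mbeki and Tran are each Warden, so the next rule applies.
Among Mbeki and Tran, alphabetically by surname: Mbeki before Tran.
Halvorsen, Obi, Vance and Yilmaz all have years on the livery 35 years, so the next rule applies.
Halvorsen, Obi, Vance and Yilmaz are each Freeman, so the next rule applies.
Among Halvorsen, Obi, Vance and Yilmaz, alphabetically by surname: Halvorsen before Obi before Vance before Yilmaz.
Full order: Mbeki, Tran, Halvorsen, Obi, Vance, Yilmaz.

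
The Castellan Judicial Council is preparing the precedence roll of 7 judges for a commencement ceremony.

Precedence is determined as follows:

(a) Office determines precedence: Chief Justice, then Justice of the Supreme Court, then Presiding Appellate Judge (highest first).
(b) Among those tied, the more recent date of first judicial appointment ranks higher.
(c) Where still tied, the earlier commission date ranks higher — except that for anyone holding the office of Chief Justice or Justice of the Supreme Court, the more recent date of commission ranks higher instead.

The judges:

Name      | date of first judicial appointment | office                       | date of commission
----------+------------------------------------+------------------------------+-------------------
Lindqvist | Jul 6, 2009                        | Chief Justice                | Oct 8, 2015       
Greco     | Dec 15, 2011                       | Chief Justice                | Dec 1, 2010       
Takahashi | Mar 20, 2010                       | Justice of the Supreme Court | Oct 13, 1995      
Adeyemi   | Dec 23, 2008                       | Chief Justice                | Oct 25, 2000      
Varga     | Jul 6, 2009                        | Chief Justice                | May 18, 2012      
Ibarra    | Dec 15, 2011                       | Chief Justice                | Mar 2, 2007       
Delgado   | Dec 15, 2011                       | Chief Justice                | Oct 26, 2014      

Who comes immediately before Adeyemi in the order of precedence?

Varga

By office: Delgado, Greco, Ibarra, Lindqvist, Varga and Adeyemi (Chief Justice); then Takahashi (Justice of the Supreme Court).
Among Delgado, Greco, Ibarra, Lindqvist, Varga and Adeyemi, by date of first judicial appointment (later first): Delgado, Greco and Ibarra (Dec 15, 2011) before Lindqvist and Varga (Jul 6, 2009) before Adeyemi (Dec 23, 2008).
Among Delgado, Greco and Ibarra, by date of commission (later first) (reversed rule for this group): Delgado (Oct 26, 2014) before Greco (Dec 1, 2010) before Ibarra (Mar 2, 2007).
Among Lindqvist and Varga, by date of commission (later first) (reversed rule for this group): Lindqvist (Oct 8, 2015) before Varga (May 18, 2012).
Order: Delgado, Greco, Ibarra, Lindqvist, Varga, Adeyemi, Takahashi.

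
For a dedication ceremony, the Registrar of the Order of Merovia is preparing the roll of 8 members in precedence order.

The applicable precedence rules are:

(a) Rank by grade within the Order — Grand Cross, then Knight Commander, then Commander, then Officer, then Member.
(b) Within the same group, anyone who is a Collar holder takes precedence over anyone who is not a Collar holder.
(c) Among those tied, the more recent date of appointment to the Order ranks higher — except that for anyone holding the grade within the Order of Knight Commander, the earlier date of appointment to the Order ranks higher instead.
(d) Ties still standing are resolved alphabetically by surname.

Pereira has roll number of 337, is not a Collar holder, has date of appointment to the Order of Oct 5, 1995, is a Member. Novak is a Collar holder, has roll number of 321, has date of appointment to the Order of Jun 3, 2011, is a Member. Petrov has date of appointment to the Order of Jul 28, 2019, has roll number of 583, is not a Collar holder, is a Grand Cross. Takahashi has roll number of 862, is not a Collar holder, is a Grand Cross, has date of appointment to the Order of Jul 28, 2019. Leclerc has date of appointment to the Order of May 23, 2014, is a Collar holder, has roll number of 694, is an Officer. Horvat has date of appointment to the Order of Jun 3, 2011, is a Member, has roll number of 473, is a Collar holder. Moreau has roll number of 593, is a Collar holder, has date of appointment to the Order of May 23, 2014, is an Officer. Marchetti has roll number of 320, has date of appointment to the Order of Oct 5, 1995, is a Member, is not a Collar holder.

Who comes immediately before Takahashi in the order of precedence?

Petrov

By grade within the Order: Petrov and Takahashi (Grand Cross); then Leclerc and Moreau (Officer); then Horvat, Novak, Marchetti and Pereira (Member).
Petrov and Takahashi are each not a Collar holder, so the next rule applies.
Petrov and Takahashi both have date of appointment to the Order Jul 28, 2019, so the next rule applies.
Among Petrov and Takahashi, alphabetically by surname: Petrov before Takahashi.
Leclerc and Moreau are each a Collar holder, so the next rule applies.
Leclerc and Moreau both have date of appointment to the Order May 23, 2014, so the next rule applies.
Among Leclerc and Moreau, alphabetically by surname: Leclerc before Moreau.
Among Horvat, Novak, Marchetti and Pereira, a Collar holder before not a Collar holder: Horvat and Novak (a Collar holder) before Marchetti and Pereira (not a Collar holder).
Horvat and Novak both have date of appointment to the Order Jun 3, 2011, so the next rule applies.
Among Horvat and Novak, alphabetically by surname: Horvat before Novak.
Marchetti and Pereira both have date of appointment to the Order Oct 5, 1995, so the next rule applies.
Among Marchetti and Pereira, alphabetically by surname: Marchetti before Pereira.
Order: Petrov, Takahashi, Leclerc, Moreau, Horvat, Novak, Marchetti, Pereira.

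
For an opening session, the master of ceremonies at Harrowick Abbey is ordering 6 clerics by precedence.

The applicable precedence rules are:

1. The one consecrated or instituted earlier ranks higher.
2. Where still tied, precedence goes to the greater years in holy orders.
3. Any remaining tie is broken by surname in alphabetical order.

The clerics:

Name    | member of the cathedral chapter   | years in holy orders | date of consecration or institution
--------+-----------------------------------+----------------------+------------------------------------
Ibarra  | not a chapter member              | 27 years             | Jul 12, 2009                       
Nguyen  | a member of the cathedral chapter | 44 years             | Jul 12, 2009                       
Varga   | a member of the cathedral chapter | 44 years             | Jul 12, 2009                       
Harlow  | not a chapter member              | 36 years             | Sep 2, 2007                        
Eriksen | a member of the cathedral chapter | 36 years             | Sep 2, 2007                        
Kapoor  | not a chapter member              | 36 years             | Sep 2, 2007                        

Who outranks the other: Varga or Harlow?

By date of consecration or institution (earlier first): Eriksen, Harlow and Kapoor (each Sep 2, 2007); then Nguyen, Varga and Ibarra (each Jul 12, 2009).
Eriksen, Harlow and Kapoor all have years in holy orders 36 years, so the next rule applies.
Among Eriksen, Harlow and Kapoor, alphabetically by surname: Eriksen before Harlow before Kapoor.
Among Nguyen, Varga and Ibarra, by years in holy orders (higher first): Nguyen and Varga (44 years) before Ibarra (27 years).
Among Nguyen and Varga, alphabetically by surname: Nguyen before Varga.
So Harlow takes precedence.

Harlow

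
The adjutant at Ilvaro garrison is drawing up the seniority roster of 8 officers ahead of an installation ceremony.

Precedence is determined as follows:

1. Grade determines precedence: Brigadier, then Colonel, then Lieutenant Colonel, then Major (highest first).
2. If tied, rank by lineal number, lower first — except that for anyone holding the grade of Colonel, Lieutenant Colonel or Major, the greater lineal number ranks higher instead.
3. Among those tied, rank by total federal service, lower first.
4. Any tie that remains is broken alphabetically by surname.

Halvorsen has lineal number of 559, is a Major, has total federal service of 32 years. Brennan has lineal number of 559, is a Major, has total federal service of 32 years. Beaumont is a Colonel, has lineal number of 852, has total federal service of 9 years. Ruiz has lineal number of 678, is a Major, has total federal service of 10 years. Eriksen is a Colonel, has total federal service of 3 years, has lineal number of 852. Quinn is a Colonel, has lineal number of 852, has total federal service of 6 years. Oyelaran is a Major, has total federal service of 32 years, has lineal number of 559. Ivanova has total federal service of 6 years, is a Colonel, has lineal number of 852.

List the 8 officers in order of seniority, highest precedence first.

By grade: Eriksen, Ivanova, Quinn and Beaumont (Colonel); then Ruiz, Brennan, Halvorsen and Oyelaran (Major).
Eriksen, Ivanova, Quinn and Beaumont all have lineal number 852, so the next rule applies.
Among Eriksen, Ivanova, Quinn and Beaumont, by total federal service (lower first): Eriksen (3 years) before Ivanova and Quinn (6 years) before Beaumont (9 years).
Among Ivanova and Quinn, alphabetically by surname: Ivanova before Quinn.
Among Ruiz, Brennan, Halvorsen and Oyelaran, by lineal number (higher first) (reversed rule for this group): Ruiz (678) before Brennan, Halvorsen and Oyelaran (559).
Brennan, Halvorsen and Oyelaran all have total federal service 32 years, so the next rule applies.
Among Brennan, Halvorsen and Oyelaran, alphabetically by surname: Brennan before Halvorsen before Oyelaran.
Full order: Eriksen, Ivanova, Quinn, Beaumont, Ruiz, Brennan, Halvorsen, Oyelaran.

Eriksen, Ivanova, Quinn, Beaumont, Ruiz, Brennan, Halvorsen, Oyelaran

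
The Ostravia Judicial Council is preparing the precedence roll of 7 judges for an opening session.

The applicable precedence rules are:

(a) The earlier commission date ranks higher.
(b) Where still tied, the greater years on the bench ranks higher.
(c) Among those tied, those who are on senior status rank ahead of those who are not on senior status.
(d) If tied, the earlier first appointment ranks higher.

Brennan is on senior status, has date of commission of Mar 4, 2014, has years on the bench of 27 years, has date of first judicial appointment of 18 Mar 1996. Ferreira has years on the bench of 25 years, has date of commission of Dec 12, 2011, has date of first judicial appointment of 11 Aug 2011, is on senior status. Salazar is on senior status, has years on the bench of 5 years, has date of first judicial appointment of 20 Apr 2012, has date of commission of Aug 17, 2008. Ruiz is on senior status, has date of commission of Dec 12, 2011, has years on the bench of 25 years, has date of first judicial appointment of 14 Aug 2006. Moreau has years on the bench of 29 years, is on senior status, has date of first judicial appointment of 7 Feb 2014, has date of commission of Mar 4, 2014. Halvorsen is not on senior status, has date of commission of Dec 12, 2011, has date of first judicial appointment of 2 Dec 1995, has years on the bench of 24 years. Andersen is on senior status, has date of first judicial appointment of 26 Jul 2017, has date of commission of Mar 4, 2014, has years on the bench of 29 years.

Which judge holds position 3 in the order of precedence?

By date of commission (earlier first): Salazar (Aug 17, 2008); then Ruiz, Ferreira and Halvorsen (each Dec 12, 2011); then Moreau, Andersen and Brennan (each Mar 4, 2014).
Among Ruiz, Ferreira and Halvorsen, by years on the bench (higher first): Ruiz and Ferreira (25 years) before Halvorsen (24 years).
Ruiz and Ferreira are each on senior status, so the next rule applies.
Among Ruiz and Ferreira, by date of first judicial appointment (earlier first): Ruiz (14 Aug 2006) before Ferreira (11 Aug 2011).
Among Moreau, Andersen and Brennan, by years on the bench (higher first): Moreau and Andersen (29 years) before Brennan (27 years).
Moreau and Andersen are each on senior status, so the next rule applies.
Among Moreau and Andersen, by date of first judicial appointment (earlier first): Moreau (7 Feb 2014) before Andersen (26 Jul 2017).
Order: Salazar, Ruiz, Ferreira, Halvorsen, Moreau, Andersen, Brennan.

Ferreira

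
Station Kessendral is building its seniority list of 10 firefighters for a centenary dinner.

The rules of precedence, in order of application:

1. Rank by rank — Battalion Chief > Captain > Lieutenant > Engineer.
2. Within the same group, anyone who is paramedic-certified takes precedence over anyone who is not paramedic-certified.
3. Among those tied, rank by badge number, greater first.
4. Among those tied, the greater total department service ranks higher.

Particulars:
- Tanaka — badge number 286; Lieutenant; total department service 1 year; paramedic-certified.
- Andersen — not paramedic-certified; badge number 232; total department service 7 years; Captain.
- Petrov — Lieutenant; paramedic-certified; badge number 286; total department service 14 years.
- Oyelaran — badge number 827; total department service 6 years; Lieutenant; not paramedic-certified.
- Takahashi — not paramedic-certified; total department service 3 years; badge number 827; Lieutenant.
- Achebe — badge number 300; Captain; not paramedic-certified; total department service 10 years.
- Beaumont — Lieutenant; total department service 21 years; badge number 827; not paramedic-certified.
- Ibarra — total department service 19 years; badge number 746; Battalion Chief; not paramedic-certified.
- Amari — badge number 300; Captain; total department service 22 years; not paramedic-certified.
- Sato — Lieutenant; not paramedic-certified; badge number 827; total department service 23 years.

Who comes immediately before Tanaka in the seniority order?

By rank: Ibarra (Battalion Chief); then Amari, Achebe and Andersen (Captain); then Petrov, Tanaka, Sato, Beaumont, Oyelaran and Takahashi (Lieutenant).
Amari, Achebe and Andersen are each not paramedic-certified, so the next rule applies.
Among Amari, Achebe and Andersen, by badge number (higher first): Amari and Achebe (300) before Andersen (232).
Among Amari and Achebe, by total department service (higher first): Amari (22 years) before Achebe (10 years).
Among Petrov, Tanaka, Sato, Beaumont, Oyelaran and Takahashi, paramedic-certified before not paramedic-certified: Petrov and Tanaka (paramedic-certified) before Sato, Beaumont, Oyelaran and Takahashi (not paramedic-certified).
Petrov and Tanaka both have badge number 286, so the next rule applies.
Among Petrov and Tanaka, by total department service (higher first): Petrov (14 years) before Tanaka (1 year).
Sato, Beaumont, Oyelaran and Takahashi all have badge number 827, so the next rule applies.
Among Sato, Beaumont, Oyelaran and Takahashi, by total department service (higher first): Sato (23 years) before Beaumont (21 years) before Oyelaran (6 years) before Takahashi (3 years).
Order: Ibarra, Amari, Achebe, Andersen, Petrov, Tanaka, Sato, Beaumont, Oyelaran, Takahashi.

Petrov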